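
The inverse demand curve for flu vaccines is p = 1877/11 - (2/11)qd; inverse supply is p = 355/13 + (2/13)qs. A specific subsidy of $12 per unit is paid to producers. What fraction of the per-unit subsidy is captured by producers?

Pre-subsidy: 1877/11 - (2/11)q = 355/13 + (2/13)q gives q* = 427 and p* = 93.
With the subsidy, sellers receive ps = pb + 12 for each unit, where pb is the price buyers pay.
On the curves, pb = 1877/11 - (2/11)q and ps = 355/13 + (2/13)q; the wedge ps − pb = 12 gives 355/13 + (2/13)q − (1877/11 - (2/11)q) = 12, so q' = 462.75.
Then pb = 1877/11 − (2/11)·462.75 = 86.5 and ps = 355/13 + (2/13)·462.75 = 98.5.
Buyers' price falls by p* − pb = 93 − 86.5 = 6.5; sellers' price rises by ps − p* = 98.5 − 93 = 5.5.
So producers capture 5.5/12 = 11/24 of each unit of subsidy.

Producer share = 11/24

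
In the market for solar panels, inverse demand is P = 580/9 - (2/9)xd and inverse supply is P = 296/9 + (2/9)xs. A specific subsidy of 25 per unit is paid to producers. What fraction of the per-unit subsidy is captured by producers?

Pre-subsidy: 580/9 - (2/9)x = 296/9 + (2/9)x gives x* = 71 and P* = 146/3.
With the subsidy, sellers receive Ps = Pb + 25 for each unit, where Pb is the price buyers pay.
On the curves, Pb = 580/9 - (2/9)x and Ps = 296/9 + (2/9)x; the wedge Ps − Pb = 25 gives 296/9 + (2/9)x − (580/9 - (2/9)x) = 25, so x' = 127.25.
Then Pb = 580/9 − (2/9)·127.25 = 217/6 and Ps = 296/9 + (2/9)·127.25 = 367/6.
Buyers' price falls by P* − Pb = 146/3 − 217/6 = 12.5; sellers' price rises by Ps − P* = 367/6 − 146/3 = 12.5.
So producers capture 12.5/25 = 0.5 of each unit of subsidy.

Producer share = 0.5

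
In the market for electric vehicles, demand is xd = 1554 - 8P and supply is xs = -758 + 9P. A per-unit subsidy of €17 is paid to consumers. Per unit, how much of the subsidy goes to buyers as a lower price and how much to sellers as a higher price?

Pre-subsidy: 1554 - 8P = -758 + 9P gives P* = 136, x* = 466.
With the rebate, buyers effectively pay Pb = Ps − 17, where Ps is the price sellers receive.
Demand in terms of Ps becomes xd = 1554 − 8(Ps − 17) = 1690 - 8Ps. Setting this equal to supply: 1690 - 8Ps = -758 + 9Ps, so Ps = 144.
Buyers pay Pb = 144 − 17 = 127; x' = -758 + 9·144 = 538.
Buyers' price falls by P* − Pb = 136 − 127 = 9; sellers' price rises by Ps − P* = 144 − 136 = 8.

Buyers gain €9 per unit; sellers gain €8 per unit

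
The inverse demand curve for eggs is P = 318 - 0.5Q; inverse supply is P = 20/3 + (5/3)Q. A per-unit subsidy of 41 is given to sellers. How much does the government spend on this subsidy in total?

Pre-subsidy: 318 - 0.5Q = 20/3 + (5/3)Q gives Q* = 1868/13 and P* = 3200/13.
With the subsidy, sellers receive Ps = Pb + 41 for each unit, where Pb is the price buyers pay.
On the curves, Pb = 318 - 0.5Q and Ps = 20/3 + (5/3)Q; the wedge Ps − Pb = 41 gives 20/3 + (5/3)Q − (318 - 0.5Q) = 41, so Q' = 2114/13.
Then Pb = 318 − 0.5·(2114/13) = 3077/13 and Ps = 20/3 + (5/3)·(2114/13) = 3610/13.
Government outlay = subsidy × quantity = 41 × 2114/13 = 86674/13.

Government cost = 86674/13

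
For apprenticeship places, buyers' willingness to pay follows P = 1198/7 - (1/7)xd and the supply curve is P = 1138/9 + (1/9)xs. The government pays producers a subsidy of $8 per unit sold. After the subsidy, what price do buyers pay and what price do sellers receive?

Buyers pay $141.5; sellers receive $149.5

Pre-subsidy: 1198/7 - (1/7)x = 1138/9 + (1/9)x gives x* = 176 and P* = 146.
With the subsidy, sellers receive Ps = Pb + 8 for each unit, where Pb is the price buyers pay.
On the curves, Pb = 1198/7 - (1/7)x and Ps = 1138/9 + (1/9)x; the wedge Ps − Pb = 8 gives 1138/9 + (1/9)x − (1198/7 - (1/7)x) = 8, so x' = 207.5.
Then Pb = 1198/7 − (1/7)·207.5 = 141.5 and Ps = 1138/9 + (1/9)·207.5 = 149.5.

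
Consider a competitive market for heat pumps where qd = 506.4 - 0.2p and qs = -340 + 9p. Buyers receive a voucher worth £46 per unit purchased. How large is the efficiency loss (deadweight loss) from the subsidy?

Deadweight loss = £207

Pre-subsidy: 506.4 - 0.2p = -340 + 9p gives p* = 92, q* = 488.
With the rebate, buyers effectively pay pb = ps − 46, where ps is the price sellers receive.
Demand in terms of ps becomes qd = 506.4 − 0.2(ps − 46) = 515.6 - 0.2ps. Setting this equal to supply: 515.6 - 0.2ps = -340 + 9ps, so ps = 93.
Buyers pay pb = 93 − 46 = 47; q' = -340 + 9·93 = 497.
The subsidy expands output by 497 − 488 = 9 past the efficient level; on those units the gap between marginal cost and willingness to pay runs from 0 up to 46.
DWL = ½ × 46 × 9 = 207.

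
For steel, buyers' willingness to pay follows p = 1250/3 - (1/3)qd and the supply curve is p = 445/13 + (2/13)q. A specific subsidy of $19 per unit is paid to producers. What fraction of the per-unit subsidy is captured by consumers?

Consumer share = 13/19

Pre-subsidy: 1250/3 - (1/3)q = 445/13 + (2/13)q gives q* = 785 and p* = 155.
With the subsidy, sellers receive ps = pb + 19 for each unit, where pb is the price buyers pay.
On the curves, pb = 1250/3 - (1/3)q and ps = 445/13 + (2/13)q; the wedge ps − pb = 19 gives 445/13 + (2/13)q − (1250/3 - (1/3)q) = 19, so q' = 824.
Then pb = 1250/3 − (1/3)·824 = 142 and ps = 445/13 + (2/13)·824 = 161.
Buyers' price falls by p* − pb = 155 − 142 = 13; sellers' price rises by ps − p* = 161 − 155 = 6.
So consumers capture 13/19 = 13/19 of each unit of subsidy.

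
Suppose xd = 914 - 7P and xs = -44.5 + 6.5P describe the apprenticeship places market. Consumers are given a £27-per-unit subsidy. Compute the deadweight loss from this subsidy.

Pre-subsidy: 914 - 7P = -44.5 + 6.5P gives P* = 71, x* = 417.
With the rebate, buyers effectively pay Pb = Ps − 27, where Ps is the price sellers receive.
Demand in terms of Ps becomes xd = 914 − 7(Ps − 27) = 1103 - 7Ps. Setting this equal to supply: 1103 - 7Ps = -44.5 + 6.5Ps, so Ps = 85.
Buyers pay Pb = 85 − 27 = 58; x' = -44.5 + 6.5·85 = 508.
The subsidy expands output by 508 − 417 = 91 past the efficient level; on those units the gap between marginal cost and willingness to pay runs from 0 up to 27.
DWL = ½ × 27 × 91 = 1228.5.

Deadweight loss = £1228.5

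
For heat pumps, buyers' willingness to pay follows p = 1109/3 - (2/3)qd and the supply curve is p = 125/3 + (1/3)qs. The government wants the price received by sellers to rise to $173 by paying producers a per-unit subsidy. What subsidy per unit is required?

At a seller price of 173, quantity supplied is -125 + 3·173 = 394.
Buyers absorb 394 only when they pay pb = 1109/3 − (2/3)·394 = 107.
s = ps − pb = 173 − 107 = 66.

Required subsidy s = $66 per unit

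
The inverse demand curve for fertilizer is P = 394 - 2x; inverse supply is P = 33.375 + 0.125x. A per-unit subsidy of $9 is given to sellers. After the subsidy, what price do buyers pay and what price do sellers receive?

Pre-subsidy: 394 - 2x = 33.375 + 0.125x gives x* = 2885/17 and P* = 928/17.
With the subsidy, sellers receive Ps = Pb + 9 for each unit, where Pb is the price buyers pay.
On the curves, Pb = 394 - 2x and Ps = 33.375 + 0.125x; the wedge Ps − Pb = 9 gives 33.375 + 0.125x − (394 - 2x) = 9, so x' = 2957/17.
Then Pb = 394 − 2·(2957/17) = 784/17 and Ps = 33.375 + 0.125·(2957/17) = 937/17.

Buyers pay 784/17; sellers receive 937/17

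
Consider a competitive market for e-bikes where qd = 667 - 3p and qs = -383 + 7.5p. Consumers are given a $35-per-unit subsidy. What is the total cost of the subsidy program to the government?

Government cost = $15470

Pre-subsidy: 667 - 3p = -383 + 7.5p gives p* = 100, q* = 367.
With the rebate, buyers effectively pay pb = ps − 35, where ps is the price sellers receive.
Demand in terms of ps becomes qd = 667 − 3(ps − 35) = 772 - 3ps. Setting this equal to supply: 772 - 3ps = -383 + 7.5ps, so ps = 110.
Buyers pay pb = 110 − 35 = 75; q' = -383 + 7.5·110 = 442.
Government outlay = subsidy × quantity = 35 × 442 = 15470.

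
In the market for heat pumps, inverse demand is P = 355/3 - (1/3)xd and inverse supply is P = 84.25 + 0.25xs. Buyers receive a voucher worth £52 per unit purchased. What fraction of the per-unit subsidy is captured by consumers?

Pre-subsidy: 355/3 - (1/3)x = 84.25 + 0.25x gives x* = 409/7 and P* = 692/7.
With the rebate, buyers effectively pay Pb = Ps − 52, where Ps is the price sellers receive.
On the curves, Pb = 355/3 - (1/3)x and Ps = 84.25 + 0.25x; the wedge Ps − Pb = 52 gives 84.25 + 0.25x − (355/3 - (1/3)x) = 52, so x' = 1033/7.
Then Pb = 355/3 − (1/3)·(1033/7) = 484/7 and Ps = 84.25 + 0.25·(1033/7) = 848/7.
Buyers' price falls by P* − Pb = 692/7 − 484/7 = 208/7; sellers' price rises by Ps − P* = 848/7 − 692/7 = 156/7.
So consumers capture (208/7)/52 = 4/7 of each unit of subsidy.

Consumer share = 4/7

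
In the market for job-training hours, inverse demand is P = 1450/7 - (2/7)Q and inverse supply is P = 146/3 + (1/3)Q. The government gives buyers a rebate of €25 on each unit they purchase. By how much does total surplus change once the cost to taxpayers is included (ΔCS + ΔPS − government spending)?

Pre-subsidy: 1450/7 - (2/7)Q = 146/3 + (1/3)Q gives Q* = 256 and P* = 134.
With the rebate, buyers effectively pay Pb = Ps − 25, where Ps is the price sellers receive.
On the curves, Pb = 1450/7 - (2/7)Q and Ps = 146/3 + (1/3)Q; the wedge Ps − Pb = 25 gives 146/3 + (1/3)Q − (1450/7 - (2/7)Q) = 25, so Q' = 3853/13.
Then Pb = 1450/7 − (2/7)·(3853/13) = 1592/13 and Ps = 146/3 + (1/3)·(3853/13) = 1917/13.
ΔCS = ½(256 + 3853/13)(134 − 1592/13) = 538575/169; ΔPS = ½(256 + 3853/13)(1917/13 − 134) = 1256675/338.
Government spending = 25 × 3853/13 = 96325/13.
Net change = 538575/169 + 1256675/338 − 96325/13 = -13125/26. The loss equals the DWL triangle ½·25·525/13.

Net change in total surplus = -13125/26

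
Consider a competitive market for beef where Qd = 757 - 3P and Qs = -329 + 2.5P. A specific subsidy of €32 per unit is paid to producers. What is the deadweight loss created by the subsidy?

Deadweight loss = 7680/11

Pre-subsidy: 757 - 3P = -329 + 2.5P gives P* = 2172/11, Q* = 1811/11.
With the subsidy, sellers receive Ps = Pb + 32 for each unit, where Pb is the price buyers pay.
Supply in terms of Pb becomes Qs = -329 + 2.5(Pb + 32) = -249 + 2.5Pb. Setting this equal to demand: 757 - 3Pb = -249 + 2.5Pb, so Pb = 2012/11.
Sellers receive Ps = 2012/11 + 32 = 2364/11; Q' = 757 − 3·(2012/11) = 2291/11.
The subsidy expands output by 2291/11 − 1811/11 = 480/11 past the efficient level; on those units the gap between marginal cost and willingness to pay runs from 0 up to 32.
DWL = ½ × 32 × 480/11 = 7680/11.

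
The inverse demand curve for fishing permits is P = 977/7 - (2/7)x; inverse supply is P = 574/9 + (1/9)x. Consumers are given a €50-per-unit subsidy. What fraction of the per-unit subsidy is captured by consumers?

Consumer share = 0.72

Pre-subsidy: 977/7 - (2/7)x = 574/9 + (1/9)x gives x* = 191 and P* = 85.
With the rebate, buyers effectively pay Pb = Ps − 50, where Ps is the price sellers receive.
On the curves, Pb = 977/7 - (2/7)x and Ps = 574/9 + (1/9)x; the wedge Ps − Pb = 50 gives 574/9 + (1/9)x − (977/7 - (2/7)x) = 50, so x' = 317.
Then Pb = 977/7 − (2/7)·317 = 49 and Ps = 574/9 + (1/9)·317 = 99.
Buyers' price falls by P* − Pb = 85 − 49 = 36; sellers' price rises by Ps − P* = 99 − 85 = 14.
So consumers capture 36/50 = 0.72 of each unit of subsidy.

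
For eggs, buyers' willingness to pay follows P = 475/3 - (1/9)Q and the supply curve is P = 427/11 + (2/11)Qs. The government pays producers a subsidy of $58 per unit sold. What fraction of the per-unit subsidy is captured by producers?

Producer share = 18/29

Pre-subsidy: 475/3 - (1/9)Q = 427/11 + (2/11)Q gives Q* = 408 and P* = 113.
With the subsidy, sellers receive Ps = Pb + 58 for each unit, where Pb is the price buyers pay.
On the curves, Pb = 475/3 - (1/9)Q and Ps = 427/11 + (2/11)Q; the wedge Ps − Pb = 58 gives 427/11 + (2/11)Q − (475/3 - (1/9)Q) = 58, so Q' = 606.
Then Pb = 475/3 − (1/9)·606 = 91 and Ps = 427/11 + (2/11)·606 = 149.
Buyers' price falls by P* − Pb = 113 − 91 = 22; sellers' price rises by Ps − P* = 149 − 113 = 36.
So producers capture 36/58 = 18/29 of each unit of subsidy.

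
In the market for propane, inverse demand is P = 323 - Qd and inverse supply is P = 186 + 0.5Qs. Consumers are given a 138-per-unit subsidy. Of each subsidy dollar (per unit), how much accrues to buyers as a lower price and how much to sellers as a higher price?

Pre-subsidy: 323 - Q = 186 + 0.5Q gives Q* = 274/3 and P* = 695/3.
With the rebate, buyers effectively pay Pb = Ps − 138, where Ps is the price sellers receive.
On the curves, Pb = 323 - Q and Ps = 186 + 0.5Q; the wedge Ps − Pb = 138 gives 186 + 0.5Q − (323 - Q) = 138, so Q' = 550/3.
Then Pb = 323 − 1·(550/3) = 419/3 and Ps = 186 + 0.5·(550/3) = 833/3.
Buyers' price falls by P* − Pb = 695/3 − 419/3 = 92; sellers' price rises by Ps − P* = 833/3 − 695/3 = 46.

Buyers gain 92 per unit; sellers gain 46 per unit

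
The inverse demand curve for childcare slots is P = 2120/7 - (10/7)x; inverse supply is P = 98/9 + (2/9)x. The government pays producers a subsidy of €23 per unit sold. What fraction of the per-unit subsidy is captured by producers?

Pre-subsidy: 2120/7 - (10/7)x = 98/9 + (2/9)x gives x* = 9197/52 and P* = 1305/26.
With the subsidy, sellers receive Ps = Pb + 23 for each unit, where Pb is the price buyers pay.
On the curves, Pb = 2120/7 - (10/7)x and Ps = 98/9 + (2/9)x; the wedge Ps − Pb = 23 gives 98/9 + (2/9)x − (2120/7 - (10/7)x) = 23, so x' = 19843/104.
Then Pb = 2120/7 − (10/7)·(19843/104) = 1575/52 and Ps = 98/9 + (2/9)·(19843/104) = 2771/52.
Buyers' price falls by P* − Pb = 1305/26 − 1575/52 = 1035/52; sellers' price rises by Ps − P* = 2771/52 − 1305/26 = 161/52.
So producers capture (161/52)/23 = 7/52 of each unit of subsidy.

Producer share = 7/52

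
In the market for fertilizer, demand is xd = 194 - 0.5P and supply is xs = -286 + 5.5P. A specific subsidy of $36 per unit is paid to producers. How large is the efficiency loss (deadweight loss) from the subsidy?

Deadweight loss = $297

Pre-subsidy: 194 - 0.5P = -286 + 5.5P gives P* = 80, x* = 154.
With the subsidy, sellers receive Ps = Pb + 36 for each unit, where Pb is the price buyers pay.
Supply in terms of Pb becomes xs = -286 + 5.5(Pb + 36) = -88 + 5.5Pb. Setting this equal to demand: 194 - 0.5Pb = -88 + 5.5Pb, so Pb = 47.
Sellers receive Ps = 47 + 36 = 83; x' = 194 − 0.5·47 = 170.5.
The subsidy expands output by 170.5 − 154 = 16.5 past the efficient level; on those units the gap between marginal cost and willingness to pay runs from 0 up to 36.
DWL = ½ × 36 × 16.5 = 297.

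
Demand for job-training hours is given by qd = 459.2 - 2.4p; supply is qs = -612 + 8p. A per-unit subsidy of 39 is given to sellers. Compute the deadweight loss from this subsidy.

Deadweight loss = 1404

Pre-subsidy: 459.2 - 2.4p = -612 + 8p gives p* = 103, q* = 212.
With the subsidy, sellers receive ps = pb + 39 for each unit, where pb is the price buyers pay.
Supply in terms of pb becomes qs = -612 + 8(pb + 39) = -300 + 8pb. Setting this equal to demand: 459.2 - 2.4pb = -300 + 8pb, so pb = 73.
Sellers receive ps = 73 + 39 = 112; q' = 459.2 − 2.4·73 = 284.
The subsidy expands output by 284 − 212 = 72 past the efficient level; on those units the gap between marginal cost and willingness to pay runs from 0 up to 39.
DWL = ½ × 39 × 72 = 1404.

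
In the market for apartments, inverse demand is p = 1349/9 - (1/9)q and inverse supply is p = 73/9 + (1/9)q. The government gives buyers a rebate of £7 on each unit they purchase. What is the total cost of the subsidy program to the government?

Government cost = £4686.5

Pre-subsidy: 1349/9 - (1/9)q = 73/9 + (1/9)q gives q* = 638 and p* = 79.
With the rebate, buyers effectively pay pb = ps − 7, where ps is the price sellers receive.
On the curves, pb = 1349/9 - (1/9)q and ps = 73/9 + (1/9)q; the wedge ps − pb = 7 gives 73/9 + (1/9)q − (1349/9 - (1/9)q) = 7, so q' = 669.5.
Then pb = 1349/9 − (1/9)·669.5 = 75.5 and ps = 73/9 + (1/9)·669.5 = 82.5.
Government outlay = subsidy × quantity = 7 × 669.5 = 4686.5.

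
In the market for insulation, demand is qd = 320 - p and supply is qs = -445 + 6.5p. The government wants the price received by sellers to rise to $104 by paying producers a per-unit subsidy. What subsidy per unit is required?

At a seller price of 104, quantity supplied is -445 + 6.5·104 = 231.
Buyers absorb 231 only when they pay pb with 320 − 1·pb = 231, i.e. pb = 89.
s = ps − pb = 104 − 89 = 15.

Required subsidy s = $15 per unit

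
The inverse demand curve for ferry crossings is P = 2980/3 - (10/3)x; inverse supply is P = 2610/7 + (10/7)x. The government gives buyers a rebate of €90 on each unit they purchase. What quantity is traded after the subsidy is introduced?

Pre-subsidy: 2980/3 - (10/3)x = 2610/7 + (10/7)x gives x* = 130.3 and P* = 559.
With the rebate, buyers effectively pay Pb = Ps − 90, where Ps is the price sellers receive.
On the curves, Pb = 2980/3 - (10/3)x and Ps = 2610/7 + (10/7)x; the wedge Ps − Pb = 90 gives 2610/7 + (10/7)x − (2980/3 - (10/3)x) = 90, so x' = 149.2.
Then Pb = 2980/3 − (10/3)·149.2 = 496 and Ps = 2610/7 + (10/7)·149.2 = 586.

x' = 149.2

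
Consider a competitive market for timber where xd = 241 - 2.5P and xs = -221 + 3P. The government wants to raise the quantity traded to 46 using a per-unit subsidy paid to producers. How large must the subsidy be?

Required subsidy s = 11 per unit

At x = 46, invert demand for the buyer price: Pb = (241 − 46)/2.5 = 78; invert supply for the seller price: Ps = (46 − (-221))/3 = 89.
The subsidy must fill the gap: s = Ps − Pb = 89 − 78 = 11.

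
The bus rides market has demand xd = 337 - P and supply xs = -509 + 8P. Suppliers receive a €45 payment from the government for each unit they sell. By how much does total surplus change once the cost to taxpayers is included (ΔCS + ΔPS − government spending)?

Net change in total surplus = -€900

Pre-subsidy: 337 - P = -509 + 8P gives P* = 94, x* = 243.
With the subsidy, sellers receive Ps = Pb + 45 for each unit, where Pb is the price buyers pay.
Supply in terms of Pb becomes xs = -509 + 8(Pb + 45) = -149 + 8Pb. Setting this equal to demand: 337 - Pb = -149 + 8Pb, so Pb = 54.
Sellers receive Ps = 54 + 45 = 99; x' = 337 − 1·54 = 283.
ΔCS = ½(243 + 283)(94 − 54) = 10520; ΔPS = ½(243 + 283)(99 − 94) = 1315.
Government spending = 45 × 283 = 12735.
Net change = 10520 + 1315 − 12735 = -900. The loss equals the DWL triangle ½·45·40.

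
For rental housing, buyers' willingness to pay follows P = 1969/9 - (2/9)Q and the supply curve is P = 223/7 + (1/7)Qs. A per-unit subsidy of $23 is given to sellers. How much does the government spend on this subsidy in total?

Government cost = $13225

Pre-subsidy: 1969/9 - (2/9)Q = 223/7 + (1/7)Q gives Q* = 512 and P* = 105.
With the subsidy, sellers receive Ps = Pb + 23 for each unit, where Pb is the price buyers pay.
On the curves, Pb = 1969/9 - (2/9)Q and Ps = 223/7 + (1/7)Q; the wedge Ps − Pb = 23 gives 223/7 + (1/7)Q − (1969/9 - (2/9)Q) = 23, so Q' = 575.
Then Pb = 1969/9 − (2/9)·575 = 91 and Ps = 223/7 + (1/7)·575 = 114.
Government outlay = subsidy × quantity = 23 × 575 = 13225.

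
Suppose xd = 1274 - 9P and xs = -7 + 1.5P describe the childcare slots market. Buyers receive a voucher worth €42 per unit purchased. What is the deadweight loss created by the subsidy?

Pre-subsidy: 1274 - 9P = -7 + 1.5P gives P* = 122, x* = 176.
With the rebate, buyers effectively pay Pb = Ps − 42, where Ps is the price sellers receive.
Demand in terms of Ps becomes xd = 1274 − 9(Ps − 42) = 1652 - 9Ps. Setting this equal to supply: 1652 - 9Ps = -7 + 1.5Ps, so Ps = 158.
Buyers pay Pb = 158 − 42 = 116; x' = -7 + 1.5·158 = 230.
The subsidy expands output by 230 − 176 = 54 past the efficient level; on those units the gap between marginal cost and willingness to pay runs from 0 up to 42.
DWL = ½ × 42 × 54 = 1134.

Deadweight loss = €1134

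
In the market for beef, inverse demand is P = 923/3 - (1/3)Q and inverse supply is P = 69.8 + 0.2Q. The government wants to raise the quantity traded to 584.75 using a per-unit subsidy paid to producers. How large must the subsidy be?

Required subsidy s = 74 per unit

At Q = 584.75, from the demand curve buyers pay Pb = 923/3 − (1/3)·584.75 = 112.75; from the supply curve sellers need Ps = 69.8 + 0.2·584.75 = 186.75.
The subsidy must fill the gap: s = Ps − Pb = 186.75 − 112.75 = 74.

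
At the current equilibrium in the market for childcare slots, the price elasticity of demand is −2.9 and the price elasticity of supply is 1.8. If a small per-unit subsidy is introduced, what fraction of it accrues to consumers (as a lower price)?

Consumer share = 18/47

For a small subsidy around the equilibrium, the benefit split depends on the relative slopes, which at a point are proportional to the elasticities.
Buyer share = εs/(εs + |εd|) = 1.8/(1.8 + 2.9) = 18/47; seller share = |εd|/(εs + |εd|) = 29/47.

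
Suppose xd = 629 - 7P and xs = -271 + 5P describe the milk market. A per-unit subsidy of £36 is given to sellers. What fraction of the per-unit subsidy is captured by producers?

Pre-subsidy: 629 - 7P = -271 + 5P gives P* = 75, x* = 104.
With the subsidy, sellers receive Ps = Pb + 36 for each unit, where Pb is the price buyers pay.
Supply in terms of Pb becomes xs = -271 + 5(Pb + 36) = -91 + 5Pb. Setting this equal to demand: 629 - 7Pb = -91 + 5Pb, so Pb = 60.
Sellers receive Ps = 60 + 36 = 96; x' = 629 − 7·60 = 209.
Buyers' price falls by P* − Pb = 75 − 60 = 15; sellers' price rises by Ps − P* = 96 − 75 = 21.
So producers capture 21/36 = 7/12 of each unit of subsidy.

Producer share = 7/12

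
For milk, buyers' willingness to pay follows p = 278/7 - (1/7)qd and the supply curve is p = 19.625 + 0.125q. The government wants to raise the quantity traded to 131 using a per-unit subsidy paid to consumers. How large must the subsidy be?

At q = 131, from the demand curve buyers pay pb = 278/7 − (1/7)·131 = 21; from the supply curve sellers need ps = 19.625 + 0.125·131 = 36.
The subsidy must fill the gap: s = ps − pb = 36 − 21 = 15.

Required subsidy s = 15 per unit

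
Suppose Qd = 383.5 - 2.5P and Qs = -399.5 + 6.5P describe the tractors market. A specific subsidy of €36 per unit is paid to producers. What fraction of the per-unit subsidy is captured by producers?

Pre-subsidy: 383.5 - 2.5P = -399.5 + 6.5P gives P* = 87, Q* = 166.
With the subsidy, sellers receive Ps = Pb + 36 for each unit, where Pb is the price buyers pay.
Supply in terms of Pb becomes Qs = -399.5 + 6.5(Pb + 36) = -165.5 + 6.5Pb. Setting this equal to demand: 383.5 - 2.5Pb = -165.5 + 6.5Pb, so Pb = 61.
Sellers receive Ps = 61 + 36 = 97; Q' = 383.5 − 2.5·61 = 231.
Buyers' price falls by P* − Pb = 87 − 61 = 26; sellers' price rises by Ps − P* = 97 − 87 = 10.
So producers capture 10/36 = 5/18 of each unit of subsidy.

Producer share = 5/18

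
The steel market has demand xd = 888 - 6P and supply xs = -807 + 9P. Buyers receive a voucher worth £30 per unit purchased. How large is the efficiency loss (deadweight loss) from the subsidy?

Deadweight loss = £1620

Pre-subsidy: 888 - 6P = -807 + 9P gives P* = 113, x* = 210.
With the rebate, buyers effectively pay Pb = Ps − 30, where Ps is the price sellers receive.
Demand in terms of Ps becomes xd = 888 − 6(Ps − 30) = 1068 - 6Ps. Setting this equal to supply: 1068 - 6Ps = -807 + 9Ps, so Ps = 125.
Buyers pay Pb = 125 − 30 = 95; x' = -807 + 9·125 = 318.
The subsidy expands output by 318 − 210 = 108 past the efficient level; on those units the gap between marginal cost and willingness to pay runs from 0 up to 30.
DWL = ½ × 30 × 108 = 1620.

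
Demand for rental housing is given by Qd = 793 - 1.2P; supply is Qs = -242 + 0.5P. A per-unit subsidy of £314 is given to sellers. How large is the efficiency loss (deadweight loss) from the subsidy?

Deadweight loss = 295788/17

Pre-subsidy: 793 - 1.2P = -242 + 0.5P gives P* = 10350/17, Q* = 1061/17.
With the subsidy, sellers receive Ps = Pb + 314 for each unit, where Pb is the price buyers pay.
Supply in terms of Pb becomes Qs = -242 + 0.5(Pb + 314) = -85 + 0.5Pb. Setting this equal to demand: 793 - 1.2Pb = -85 + 0.5Pb, so Pb = 8780/17.
Sellers receive Ps = 8780/17 + 314 = 14118/17; Q' = 793 − 1.2·(8780/17) = 2945/17.
The subsidy expands output by 2945/17 − 1061/17 = 1884/17 past the efficient level; on those units the gap between marginal cost and willingness to pay runs from 0 up to 314.
DWL = ½ × 314 × 1884/17 = 295788/17.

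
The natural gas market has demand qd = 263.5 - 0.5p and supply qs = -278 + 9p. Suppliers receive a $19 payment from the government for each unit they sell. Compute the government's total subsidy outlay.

Government cost = $4636

Pre-subsidy: 263.5 - 0.5p = -278 + 9p gives p* = 57, q* = 235.
With the subsidy, sellers receive ps = pb + 19 for each unit, where pb is the price buyers pay.
Supply in terms of pb becomes qs = -278 + 9(pb + 19) = -107 + 9pb. Setting this equal to demand: 263.5 - 0.5pb = -107 + 9pb, so pb = 39.
Sellers receive ps = 39 + 19 = 58; q' = 263.5 − 0.5·39 = 244.
Government outlay = subsidy × quantity = 19 × 244 = 4636.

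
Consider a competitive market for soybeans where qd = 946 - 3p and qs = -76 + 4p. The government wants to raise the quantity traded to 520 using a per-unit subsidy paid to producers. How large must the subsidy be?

Required subsidy s = 7 per unit

At q = 520, invert demand for the buyer price: pb = (946 − 520)/3 = 142; invert supply for the seller price: ps = (520 − (-76))/4 = 149.
The subsidy must fill the gap: s = ps − pb = 149 − 142 = 7.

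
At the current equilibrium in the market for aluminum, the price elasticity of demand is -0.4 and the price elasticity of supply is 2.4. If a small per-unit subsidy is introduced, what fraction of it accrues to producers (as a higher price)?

Producer share = 1/7

For a small subsidy around the equilibrium, the benefit split depends on the relative slopes, which at a point are proportional to the elasticities.
Buyer share = εs/(εs + |εd|) = 2.4/(2.4 + 0.4) = 6/7; seller share = |εd|/(εs + |εd|) = 1/7.
So producers capture 1/7 of the subsidy.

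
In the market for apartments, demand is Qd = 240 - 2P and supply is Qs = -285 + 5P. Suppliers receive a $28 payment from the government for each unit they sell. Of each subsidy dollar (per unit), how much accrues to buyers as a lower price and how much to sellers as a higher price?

Pre-subsidy: 240 - 2P = -285 + 5P gives P* = 75, Q* = 90.
With the subsidy, sellers receive Ps = Pb + 28 for each unit, where Pb is the price buyers pay.
Supply in terms of Pb becomes Qs = -285 + 5(Pb + 28) = -145 + 5Pb. Setting this equal to demand: 240 - 2Pb = -145 + 5Pb, so Pb = 55.
Sellers receive Ps = 55 + 28 = 83; Q' = 240 − 2·55 = 130.
Buyers' price falls by P* − Pb = 75 − 55 = 20; sellers' price rises by Ps − P* = 83 − 75 = 8.

Buyers gain $20 per unit; sellers gain $8 per unit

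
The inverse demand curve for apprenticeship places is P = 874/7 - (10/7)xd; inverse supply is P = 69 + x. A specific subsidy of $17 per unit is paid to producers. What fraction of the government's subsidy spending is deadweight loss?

Pre-subsidy: 874/7 - (10/7)x = 69 + x gives x* = 23 and P* = 92.
With the subsidy, sellers receive Ps = Pb + 17 for each unit, where Pb is the price buyers pay.
On the curves, Pb = 874/7 - (10/7)x and Ps = 69 + x; the wedge Ps − Pb = 17 gives 69 + x − (874/7 - (10/7)x) = 17, so x' = 30.
Then Pb = 874/7 − (10/7)·30 = 82 and Ps = 69 + 1·30 = 99.
ΔCS = ½(23 + 30)(92 − 82) = 265; ΔPS = ½(23 + 30)(99 − 92) = 185.5.
Government spending = 17 × 30 = 510.
DWL = ½ × 17 × (30 − 23) = 59.5; fraction = 59.5 / 510 = 7/60.

DWL / government spending = 7/60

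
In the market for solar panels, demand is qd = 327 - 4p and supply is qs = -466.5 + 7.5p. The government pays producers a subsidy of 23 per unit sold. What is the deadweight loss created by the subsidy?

Deadweight loss = 690

Pre-subsidy: 327 - 4p = -466.5 + 7.5p gives p* = 69, q* = 51.
With the subsidy, sellers receive ps = pb + 23 for each unit, where pb is the price buyers pay.
Supply in terms of pb becomes qs = -466.5 + 7.5(pb + 23) = -294 + 7.5pb. Setting this equal to demand: 327 - 4pb = -294 + 7.5pb, so pb = 54.
Sellers receive ps = 54 + 23 = 77; q' = 327 − 4·54 = 111.
The subsidy expands output by 111 − 51 = 60 past the efficient level; on those units the gap between marginal cost and willingness to pay runs from 0 up to 23.
DWL = ½ × 23 × 60 = 690.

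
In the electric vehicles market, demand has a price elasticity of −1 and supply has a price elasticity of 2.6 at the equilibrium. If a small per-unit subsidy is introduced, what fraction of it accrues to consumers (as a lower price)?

For a small subsidy around the equilibrium, the benefit split depends on the relative slopes, which at a point are proportional to the elasticities.
Buyer share = εs/(εs + |εd|) = 2.6/(2.6 + 1) = 13/18; seller share = |εd|/(εs + |εd|) = 5/18.

Consumer share = 13/18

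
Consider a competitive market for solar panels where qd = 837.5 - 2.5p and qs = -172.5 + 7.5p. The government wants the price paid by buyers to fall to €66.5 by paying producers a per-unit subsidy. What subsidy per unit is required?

Required subsidy s = €46 per unit

At a buyer price of 66.5, quantity demanded is 837.5 − 2.5·66.5 = 671.25.
Sellers supply 671.25 only when they receive ps with -172.5 + 7.5·ps = 671.25, i.e. ps = 112.5.
s = ps − pb = 112.5 − 66.5 = 46.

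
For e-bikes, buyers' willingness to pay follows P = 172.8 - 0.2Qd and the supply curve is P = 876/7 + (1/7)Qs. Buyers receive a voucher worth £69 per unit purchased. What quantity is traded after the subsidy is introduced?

Pre-subsidy: 172.8 - 0.2Q = 876/7 + (1/7)Q gives Q* = 139 and P* = 145.
With the rebate, buyers effectively pay Pb = Ps − 69, where Ps is the price sellers receive.
On the curves, Pb = 172.8 - 0.2Q and Ps = 876/7 + (1/7)Q; the wedge Ps − Pb = 69 gives 876/7 + (1/7)Q − (172.8 - 0.2Q) = 69, so Q' = 340.25.
Then Pb = 172.8 − 0.2·340.25 = 104.75 and Ps = 876/7 + (1/7)·340.25 = 173.75.

Q' = 340.25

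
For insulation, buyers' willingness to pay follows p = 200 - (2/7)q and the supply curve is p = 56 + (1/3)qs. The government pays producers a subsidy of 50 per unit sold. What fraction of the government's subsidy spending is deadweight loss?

Pre-subsidy: 200 - (2/7)q = 56 + (1/3)q gives q* = 3024/13 and p* = 1736/13.
With the subsidy, sellers receive ps = pb + 50 for each unit, where pb is the price buyers pay.
On the curves, pb = 200 - (2/7)q and ps = 56 + (1/3)q; the wedge ps − pb = 50 gives 56 + (1/3)q − (200 - (2/7)q) = 50, so q' = 4074/13.
Then pb = 200 − (2/7)·(4074/13) = 1436/13 and ps = 56 + (1/3)·(4074/13) = 2086/13.
ΔCS = ½(3024/13 + 4074/13)(1736/13 − 1436/13) = 6300; ΔPS = ½(3024/13 + 4074/13)(2086/13 − 1736/13) = 7350.
Government spending = 50 × 4074/13 = 203700/13.
DWL = ½ × 50 × (4074/13 − 3024/13) = 26250/13; fraction = (26250/13) / (203700/13) = 25/194.

DWL / government spending = 25/194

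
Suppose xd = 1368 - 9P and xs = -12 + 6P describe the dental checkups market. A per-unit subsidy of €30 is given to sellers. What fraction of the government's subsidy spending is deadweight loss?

Pre-subsidy: 1368 - 9P = -12 + 6P gives P* = 92, x* = 540.
With the subsidy, sellers receive Ps = Pb + 30 for each unit, where Pb is the price buyers pay.
Supply in terms of Pb becomes xs = -12 + 6(Pb + 30) = 168 + 6Pb. Setting this equal to demand: 1368 - 9Pb = 168 + 6Pb, so Pb = 80.
Sellers receive Ps = 80 + 30 = 110; x' = 1368 − 9·80 = 648.
ΔCS = ½(540 + 648)(92 − 80) = 7128; ΔPS = ½(540 + 648)(110 − 92) = 10692.
Government spending = 30 × 648 = 19440.
DWL = ½ × 30 × (648 − 540) = 1620; fraction = 1620 / 19440 = 1/12.

DWL / government spending = 1/12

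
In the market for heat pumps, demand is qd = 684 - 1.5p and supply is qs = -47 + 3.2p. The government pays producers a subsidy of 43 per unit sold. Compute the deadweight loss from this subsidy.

Pre-subsidy: 684 - 1.5p = -47 + 3.2p gives p* = 7310/47, q* = 21183/47.
With the subsidy, sellers receive ps = pb + 43 for each unit, where pb is the price buyers pay.
Supply in terms of pb becomes qs = -47 + 3.2(pb + 43) = 90.6 + 3.2pb. Setting this equal to demand: 684 - 1.5pb = 90.6 + 3.2pb, so pb = 5934/47.
Sellers receive ps = 5934/47 + 43 = 7955/47; q' = 684 − 1.5·(5934/47) = 23247/47.
The subsidy expands output by 23247/47 − 21183/47 = 2064/47 past the efficient level; on those units the gap between marginal cost and willingness to pay runs from 0 up to 43.
DWL = ½ × 43 × 2064/47 = 44376/47.

Deadweight loss = 44376/47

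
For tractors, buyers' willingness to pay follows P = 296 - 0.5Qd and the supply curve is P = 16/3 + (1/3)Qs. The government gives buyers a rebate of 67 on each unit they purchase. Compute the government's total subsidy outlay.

Government cost = 28756.4

Pre-subsidy: 296 - 0.5Q = 16/3 + (1/3)Q gives Q* = 348.8 and P* = 121.6.
With the rebate, buyers effectively pay Pb = Ps − 67, where Ps is the price sellers receive.
On the curves, Pb = 296 - 0.5Q and Ps = 16/3 + (1/3)Q; the wedge Ps − Pb = 67 gives 16/3 + (1/3)Q − (296 - 0.5Q) = 67, so Q' = 429.2.
Then Pb = 296 − 0.5·429.2 = 81.4 and Ps = 16/3 + (1/3)·429.2 = 148.4.
Government outlay = subsidy × quantity = 67 × 429.2 = 28756.4.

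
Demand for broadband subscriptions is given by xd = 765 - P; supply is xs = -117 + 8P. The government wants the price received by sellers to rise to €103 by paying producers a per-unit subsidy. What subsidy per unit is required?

Required subsidy s = €45 per unit

At a seller price of 103, quantity supplied is -117 + 8·103 = 707.
Buyers absorb 707 only when they pay Pb with 765 − 1·Pb = 707, i.e. Pb = 58.
s = Ps − Pb = 103 − 58 = 45.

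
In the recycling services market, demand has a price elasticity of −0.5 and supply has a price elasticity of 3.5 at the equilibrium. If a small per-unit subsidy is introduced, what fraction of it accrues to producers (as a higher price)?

Producer share = 0.125

For a small subsidy around the equilibrium, the benefit split depends on the relative slopes, which at a point are proportional to the elasticities.
Buyer share = εs/(εs + |εd|) = 3.5/(3.5 + 0.5) = 0.875; seller share = |εd|/(εs + |εd|) = 0.125.
So producers capture 0.125 of the subsidy.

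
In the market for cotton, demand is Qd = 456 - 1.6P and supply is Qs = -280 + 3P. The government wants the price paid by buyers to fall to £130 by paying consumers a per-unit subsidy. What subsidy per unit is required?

At a buyer price of 130, quantity demanded is 456 − 1.6·130 = 248.
Sellers supply 248 only when they receive Ps with -280 + 3·Ps = 248, i.e. Ps = 176.
s = Ps − Pb = 176 − 130 = 46.

Required subsidy s = £46 per unit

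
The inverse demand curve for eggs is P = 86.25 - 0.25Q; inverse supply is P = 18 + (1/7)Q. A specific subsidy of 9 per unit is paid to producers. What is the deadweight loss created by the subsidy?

Deadweight loss = 1134/11

Pre-subsidy: 86.25 - 0.25Q = 18 + (1/7)Q gives Q* = 1911/11 and P* = 471/11.
With the subsidy, sellers receive Ps = Pb + 9 for each unit, where Pb is the price buyers pay.
On the curves, Pb = 86.25 - 0.25Q and Ps = 18 + (1/7)Q; the wedge Ps − Pb = 9 gives 18 + (1/7)Q − (86.25 - 0.25Q) = 9, so Q' = 2163/11.
Then Pb = 86.25 − 0.25·(2163/11) = 408/11 and Ps = 18 + (1/7)·(2163/11) = 507/11.
The subsidy expands output by 2163/11 − 1911/11 = 252/11 past the efficient level; on those units the gap between marginal cost and willingness to pay runs from 0 up to 9.
DWL = ½ × 9 × 252/11 = 1134/11.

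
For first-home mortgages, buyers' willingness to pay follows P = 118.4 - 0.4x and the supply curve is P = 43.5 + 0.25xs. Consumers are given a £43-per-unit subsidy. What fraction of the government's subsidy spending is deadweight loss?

DWL / government spending = 215/1179

Pre-subsidy: 118.4 - 0.4x = 43.5 + 0.25x gives x* = 1498/13 and P* = 940/13.
With the rebate, buyers effectively pay Pb = Ps − 43, where Ps is the price sellers receive.
On the curves, Pb = 118.4 - 0.4x and Ps = 43.5 + 0.25x; the wedge Ps − Pb = 43 gives 43.5 + 0.25x − (118.4 - 0.4x) = 43, so x' = 2358/13.
Then Pb = 118.4 − 0.4·(2358/13) = 596/13 and Ps = 43.5 + 0.25·(2358/13) = 1155/13.
ΔCS = ½(1498/13 + 2358/13)(940/13 − 596/13) = 663232/169; ΔPS = ½(1498/13 + 2358/13)(1155/13 − 940/13) = 414520/169.
Government spending = 43 × 2358/13 = 101394/13.
DWL = ½ × 43 × (2358/13 − 1498/13) = 18490/13; fraction = (18490/13) / (101394/13) = 215/1179.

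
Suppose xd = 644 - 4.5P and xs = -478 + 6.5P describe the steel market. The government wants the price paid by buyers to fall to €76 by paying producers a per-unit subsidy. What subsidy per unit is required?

At a buyer price of 76, quantity demanded is 644 − 4.5·76 = 302.
Sellers supply 302 only when they receive Ps with -478 + 6.5·Ps = 302, i.e. Ps = 120.
s = Ps − Pb = 120 − 76 = 44.

Required subsidy s = €44 per unit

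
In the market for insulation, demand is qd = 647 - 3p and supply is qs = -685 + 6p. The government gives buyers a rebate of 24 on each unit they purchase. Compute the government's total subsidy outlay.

Government cost = 6024

Pre-subsidy: 647 - 3p = -685 + 6p gives p* = 148, q* = 203.
With the rebate, buyers effectively pay pb = ps − 24, where ps is the price sellers receive.
Demand in terms of ps becomes qd = 647 − 3(ps − 24) = 719 - 3ps. Setting this equal to supply: 719 - 3ps = -685 + 6ps, so ps = 156.
Buyers pay pb = 156 − 24 = 132; q' = -685 + 6·156 = 251.
Government outlay = subsidy × quantity = 24 × 251 = 6024.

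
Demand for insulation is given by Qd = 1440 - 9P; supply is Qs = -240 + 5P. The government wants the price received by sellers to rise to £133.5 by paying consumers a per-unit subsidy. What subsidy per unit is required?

At a seller price of 133.5, quantity supplied is -240 + 5·133.5 = 427.5.
Buyers absorb 427.5 only when they pay Pb with 1440 − 9·Pb = 427.5, i.e. Pb = 112.5.
s = Ps − Pb = 133.5 − 112.5 = 21.

Required subsidy s = £21 per unit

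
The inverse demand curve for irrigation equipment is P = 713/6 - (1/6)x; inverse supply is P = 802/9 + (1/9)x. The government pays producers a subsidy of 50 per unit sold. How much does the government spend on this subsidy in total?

Government cost = 14350

Pre-subsidy: 713/6 - (1/6)x = 802/9 + (1/9)x gives x* = 107 and P* = 101.
With the subsidy, sellers receive Ps = Pb + 50 for each unit, where Pb is the price buyers pay.
On the curves, Pb = 713/6 - (1/6)x and Ps = 802/9 + (1/9)x; the wedge Ps − Pb = 50 gives 802/9 + (1/9)x − (713/6 - (1/6)x) = 50, so x' = 287.
Then Pb = 713/6 − (1/6)·287 = 71 and Ps = 802/9 + (1/9)·287 = 121.
Government outlay = subsidy × quantity = 50 × 287 = 14350.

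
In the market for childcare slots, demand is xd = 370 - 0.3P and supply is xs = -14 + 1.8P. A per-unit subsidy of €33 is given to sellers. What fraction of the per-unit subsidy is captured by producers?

Pre-subsidy: 370 - 0.3P = -14 + 1.8P gives P* = 1280/7, x* = 2206/7.
With the subsidy, sellers receive Ps = Pb + 33 for each unit, where Pb is the price buyers pay.
Supply in terms of Pb becomes xs = -14 + 1.8(Pb + 33) = 45.4 + 1.8Pb. Setting this equal to demand: 370 - 0.3Pb = 45.4 + 1.8Pb, so Pb = 1082/7.
Sellers receive Ps = 1082/7 + 33 = 1313/7; x' = 370 − 0.3·(1082/7) = 11327/35.
Buyers' price falls by P* − Pb = 1280/7 − 1082/7 = 198/7; sellers' price rises by Ps − P* = 1313/7 − 1280/7 = 33/7.
So producers capture (33/7)/33 = 1/7 of each unit of subsidy.

Producer share = 1/7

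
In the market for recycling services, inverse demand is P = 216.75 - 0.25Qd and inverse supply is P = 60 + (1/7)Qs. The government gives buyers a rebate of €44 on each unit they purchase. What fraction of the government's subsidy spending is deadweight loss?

DWL / government spending = 8/73

Pre-subsidy: 216.75 - 0.25Q = 60 + (1/7)Q gives Q* = 399 and P* = 117.
With the rebate, buyers effectively pay Pb = Ps − 44, where Ps is the price sellers receive.
On the curves, Pb = 216.75 - 0.25Q and Ps = 60 + (1/7)Q; the wedge Ps − Pb = 44 gives 60 + (1/7)Q − (216.75 - 0.25Q) = 44, so Q' = 511.
Then Pb = 216.75 − 0.25·511 = 89 and Ps = 60 + (1/7)·511 = 133.
ΔCS = ½(399 + 511)(117 − 89) = 12740; ΔPS = ½(399 + 511)(133 − 117) = 7280.
Government spending = 44 × 511 = 22484.
DWL = ½ × 44 × (511 − 399) = 2464; fraction = 2464 / 22484 = 8/73.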